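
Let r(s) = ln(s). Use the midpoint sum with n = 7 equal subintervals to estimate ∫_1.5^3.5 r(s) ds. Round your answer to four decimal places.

Δs = (3.5 − 1.5)/7 = 2/7.
Midpoints: 23/14, 27/14, 31/14, 2.5, 39/14, 43/14, 47/14.
r(23/14) ≈ 0.4964, r(27/14) ≈ 0.6568, r(31/14) ≈ 0.7949, r(2.5) ≈ 0.9163, r(39/14) ≈ 1.0245, r(43/14) ≈ 1.1221, r(47/14) ≈ 1.2111.
Sum = Δs · [r(23/14) + r(27/14) + r(31/14) + ...].
Sum ≈ 1.7778.

1.7778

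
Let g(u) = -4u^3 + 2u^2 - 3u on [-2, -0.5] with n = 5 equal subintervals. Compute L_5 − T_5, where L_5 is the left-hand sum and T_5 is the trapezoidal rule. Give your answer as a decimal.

L_5 = 33.72.
T_5 = 27.195.
L_5 − T_5 = 6.525.

6.525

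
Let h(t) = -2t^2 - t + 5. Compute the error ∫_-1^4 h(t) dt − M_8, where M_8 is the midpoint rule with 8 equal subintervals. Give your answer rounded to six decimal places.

Exact integral: ∫_-1^4 h(t) dt ≈ -25.83333333.
M_8 = -25.5078125.
Error ≈ -25.83333333 − (-25.5078125) ≈ -0.325521.

-0.325521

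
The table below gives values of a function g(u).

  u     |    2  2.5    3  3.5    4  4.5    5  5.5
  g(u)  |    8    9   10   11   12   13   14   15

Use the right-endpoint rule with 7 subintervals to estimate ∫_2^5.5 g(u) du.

Δu = 0.5.
Sum = 0.5·[9 + 10 + 11 + 12 + 13 + 14 + 15] = 42.

42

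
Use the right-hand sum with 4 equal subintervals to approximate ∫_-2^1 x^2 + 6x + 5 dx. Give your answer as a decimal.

Δx = (1 − (-2))/4 = 0.75.
Right endpoints: -1.25, -0.5, 0.25, 1.
f(-1.25) = -0.9375, f(-0.5) = 2.25, f(0.25) = 6.5625, f(1) = 12.
Sum = Δx · [f(-1.25) + f(-0.5) + f(0.25) + f(1)].
Sum = 14.90625.

14.90625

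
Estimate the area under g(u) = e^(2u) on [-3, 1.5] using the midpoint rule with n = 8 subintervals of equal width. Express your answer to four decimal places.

Δu = (1.5 − (-3))/8 = 0.5625.
Midpoints: -2.71875, -2.15625, -1.59375, -1.03125, -0.46875, 0.09375, 0.65625, 1.21875.
g(-2.71875) ≈ 0.0044, g(-2.15625) ≈ 0.0134, g(-1.59375) ≈ 0.0413, g(-1.03125) ≈ 0.1271, g(-0.46875) ≈ 0.3916, g(0.09375) ≈ 1.2062, g(0.65625) ≈ 3.7155, g(1.21875) ≈ 11.4444.
Sum = Δu · [g(-2.71875) + g(-2.15625) + g(-1.59375) + ...].
Sum ≈ 9.5309.

9.5309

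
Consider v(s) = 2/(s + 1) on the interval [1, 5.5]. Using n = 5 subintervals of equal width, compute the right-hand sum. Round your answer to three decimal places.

2.076

Δs = (5.5 − 1)/5 = 0.9.
Right endpoints: 1.9, 2.8, 3.7, 4.6, 5.5.
v(1.9) = 20/29, v(2.8) = 10/19, v(3.7) = 20/47, v(4.6) = 5/14, v(5.5) = 4/13.
Sum = Δs · [v(1.9) + v(2.8) + v(3.7) + v(4.6) + v(5.5)].
Sum ≈ 2.076.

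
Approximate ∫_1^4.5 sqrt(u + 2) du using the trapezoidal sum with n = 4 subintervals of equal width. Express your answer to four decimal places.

Δu = (4.5 − 1)/4 = 0.875.
f(1) ≈ 1.7321, f(1.875) ≈ 1.9685, f(2.75) ≈ 2.1794, f(3.625) ≈ 2.3717, f(4.5) ≈ 2.5495.
T_4 = (Δu/2)·[f(u_0) + 2f(u_1) + 2f(u_2) + 2f(u_3) + f(u_4)].
Sum ≈ 7.5779.

7.5779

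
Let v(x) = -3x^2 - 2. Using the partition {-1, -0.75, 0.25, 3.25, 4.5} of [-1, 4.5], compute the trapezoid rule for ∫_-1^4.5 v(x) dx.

Subinterval widths: 0.25, 1, 3, 1.25.
v(-1) = -5, v(-0.75) = -3.6875, v(0.25) = -2.1875, v(3.25) = -33.6875, v(4.5) = -62.75.
On each subinterval the trapezoid contributes (Δx_i/2)·[v(x_{i-1}) + v(x_i)].
Sum = -118.109375.

-118.109375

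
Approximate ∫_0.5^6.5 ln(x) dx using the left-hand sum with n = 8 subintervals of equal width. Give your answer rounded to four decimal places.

Δx = (6.5 − 0.5)/8 = 0.75.
Left endpoints: 0.5, 1.25, 2, 2.75, 3.5, 4.25, 5, 5.75.
f(0.5) ≈ -0.6931, f(1.25) ≈ 0.2231, f(2) ≈ 0.6931, f(2.75) ≈ 1.0116, f(3.5) ≈ 1.2528, f(4.25) ≈ 1.4469, f(5) ≈ 1.6094, f(5.75) ≈ 1.7492.
Sum = Δx · [f(0.5) + f(1.25) + f(2) + ...].
Sum ≈ 5.4698.

5.4698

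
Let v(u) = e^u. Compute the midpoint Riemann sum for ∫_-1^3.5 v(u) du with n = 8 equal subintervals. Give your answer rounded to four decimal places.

Δu = (3.5 − (-1))/8 = 0.5625.
Midpoints: -0.71875, -0.15625, 0.40625, 0.96875, 1.53125, 2.09375, 2.65625, 3.21875.
v(-0.71875) ≈ 0.4874, v(-0.15625) ≈ 0.8553, v(0.40625) ≈ 1.5012, v(0.96875) ≈ 2.6346, v(1.53125) ≈ 4.6240, v(2.09375) ≈ 8.1153, v(2.65625) ≈ 14.2428, v(3.21875) ≈ 24.9969.
Sum = Δu · [v(-0.71875) + v(-0.15625) + v(0.40625) + ...].
Sum ≈ 32.3198.

32.3198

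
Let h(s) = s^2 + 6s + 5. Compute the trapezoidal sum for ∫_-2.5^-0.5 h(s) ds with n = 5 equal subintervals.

-2.78

Δs = (-0.5 − (-2.5))/5 = 0.4.
h(-2.5) = -3.75, h(-2.1) = -3.19, h(-1.7) = -2.31, h(-1.3) = -1.11, h(-0.9) = 0.41, h(-0.5) = 2.25.
T_5 = (Δs/2)·[h(s_0) + 2h(s_1) + ... + 2h(s_{4}) + h(s_5)].
Sum = -2.78.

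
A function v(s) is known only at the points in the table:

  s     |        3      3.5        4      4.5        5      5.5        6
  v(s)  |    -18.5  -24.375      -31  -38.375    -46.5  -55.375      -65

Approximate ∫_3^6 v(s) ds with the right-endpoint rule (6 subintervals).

-130.3125

Δs = 0.5.
Sum = 0.5·[(-24.375) + (-31) + (-38.375) + (-46.5) + (-55.375) + (-65)] = -130.3125.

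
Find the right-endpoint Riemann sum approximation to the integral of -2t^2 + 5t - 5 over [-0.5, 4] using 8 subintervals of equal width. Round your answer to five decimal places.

Δt = (4 − (-0.5))/8 = 0.5625.
Right endpoints: 0.0625, 0.625, 1.1875, 1.75, 2.3125, 2.875, 3.4375, 4.
f(0.0625) = -4.6953125, f(0.625) = -2.65625, f(1.1875) = -1.8828125, f(1.75) = -2.375, f(2.3125) = -4.1328125, f(2.875) = -7.15625, f(3.4375) = -11.4453125, f(4) = -17.
Sum = Δt · [f(0.0625) + f(0.625) + f(1.1875) + ...].
Sum ≈ -28.88086.

-28.88086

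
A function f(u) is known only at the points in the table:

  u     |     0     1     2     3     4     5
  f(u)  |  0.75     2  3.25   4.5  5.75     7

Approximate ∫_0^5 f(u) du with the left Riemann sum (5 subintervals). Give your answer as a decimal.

16.25

Δu = 1.
Sum = 1·[0.75 + 2 + 3.25 + 4.5 + 5.75] = 16.25.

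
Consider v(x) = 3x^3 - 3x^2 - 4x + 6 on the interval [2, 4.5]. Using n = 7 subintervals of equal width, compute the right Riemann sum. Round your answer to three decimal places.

230.357

Δx = (4.5 − 2)/7 = 5/14.
Right endpoints: 33/14, 19/7, 43/14, 24/7, 53/14, 29/7, 4.5.
v(33/14) = 52665/2744, v(19/7) = 11330/343, v(43/14) = 143615/2744, v(24/7) = 26730/343, v(53/14) = 303565/2744, v(29/7) = 51880/343, v(4.5) = 200.625.
Sum = Δx · [v(33/14) + v(19/7) + v(43/14) + ...].
Sum ≈ 230.357.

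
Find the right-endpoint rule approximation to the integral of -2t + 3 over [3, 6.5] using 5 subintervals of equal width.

-25.2

Δt = (6.5 − 3)/5 = 0.7.
Right endpoints: 3.7, 4.4, 5.1, 5.8, 6.5.
f(3.7) = -4.4, f(4.4) = -5.8, f(5.1) = -7.2, f(5.8) = -8.6, f(6.5) = -10.
Sum = Δt · [f(3.7) + f(4.4) + f(5.1) + f(5.8) + f(6.5)].
Sum = -25.2.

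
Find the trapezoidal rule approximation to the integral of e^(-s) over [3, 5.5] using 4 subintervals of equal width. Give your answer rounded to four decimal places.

0.0472

Δs = (5.5 − 3)/4 = 0.625.
f(3) ≈ 0.0498, f(3.625) ≈ 0.0266, f(4.25) ≈ 0.0143, f(4.875) ≈ 0.0076, f(5.5) ≈ 0.0041.
T_4 = (Δs/2)·[f(s_0) + 2f(s_1) + 2f(s_2) + 2f(s_3) + f(s_4)].
Sum ≈ 0.0472.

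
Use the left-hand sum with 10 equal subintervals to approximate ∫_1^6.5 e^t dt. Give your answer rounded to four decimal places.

496.8719

Δt = (6.5 − 1)/10 = 0.55.
Left endpoints: 1, 1.55, 2.1, 2.65, 3.2, 3.75, 4.3, 4.85, 5.4, 5.95.
f(1) ≈ 2.7183, f(1.55) ≈ 4.7115, f(2.1) ≈ 8.1662, f(2.65) ≈ 14.1540, f(3.2) ≈ 24.5325, f(3.75) ≈ 42.5211, f(4.3) ≈ 73.6998, f(4.85) ≈ 127.7404, f(5.4) ≈ 221.4064, f(5.95) ≈ 383.7533.
Sum = Δt · [f(1) + f(1.55) + f(2.1) + ...].
Sum ≈ 496.8719.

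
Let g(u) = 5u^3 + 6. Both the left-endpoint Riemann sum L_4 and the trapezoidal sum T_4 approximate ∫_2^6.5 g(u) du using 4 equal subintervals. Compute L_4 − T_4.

-749.8828125

L_4 ≈ 1548.958008.
T_4 ≈ 2298.840820.
L_4 − T_4 = -749.8828125.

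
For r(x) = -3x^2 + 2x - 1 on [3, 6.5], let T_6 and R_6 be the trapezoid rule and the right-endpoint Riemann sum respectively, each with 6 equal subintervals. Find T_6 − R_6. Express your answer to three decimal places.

27.052

T_6 ≈ -218.47049.
R_6 ≈ -245.52257.
T_6 − R_6 ≈ 27.052.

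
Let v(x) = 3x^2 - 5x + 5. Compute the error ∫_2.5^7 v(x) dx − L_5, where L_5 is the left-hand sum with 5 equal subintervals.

Exact integral: ∫_2.5^7 v(x) dx = 243.
L_5 = 197.235.
Error = 243 − 197.235 = 45.765.

45.765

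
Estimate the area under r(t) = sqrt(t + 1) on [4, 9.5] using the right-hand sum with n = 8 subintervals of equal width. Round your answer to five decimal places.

Δt = (9.5 − 4)/8 = 0.6875.
Right endpoints: 4.6875, 5.375, 6.0625, 6.75, 7.4375, 8.125, 8.8125, 9.5.
r(4.6875) ≈ 2.38485, r(5.375) ≈ 2.52488, r(6.0625) ≈ 2.65754, r(6.75) ≈ 2.78388, r(7.4375) ≈ 2.90474, r(8.125) ≈ 3.02076, r(8.8125) ≈ 3.13249, r(9.5) ≈ 3.24037.
Sum = Δt · [r(4.6875) + r(5.375) + r(6.0625) + ...].
Sum ≈ 15.57153.

15.57153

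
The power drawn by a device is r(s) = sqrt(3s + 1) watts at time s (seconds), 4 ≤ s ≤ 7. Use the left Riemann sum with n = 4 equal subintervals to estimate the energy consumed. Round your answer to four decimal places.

12.1036

Δs = (7 − 4)/4 = 0.75.
Left endpoints: 4, 4.75, 5.5, 6.25.
r(4) ≈ 3.6056, r(4.75) ≈ 3.9051, r(5.5) ≈ 4.1833, r(6.25) ≈ 4.4441.
Sum = Δs · [r(4) + r(4.75) + r(5.5) + r(6.25)].
Sum ≈ 12.1036.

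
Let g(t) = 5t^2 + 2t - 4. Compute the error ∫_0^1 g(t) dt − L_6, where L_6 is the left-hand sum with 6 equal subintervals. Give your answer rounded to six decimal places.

Exact integral: ∫_0^1 g(t) dt ≈ -1.33333333.
L_6 ≈ -1.89351852.
Error ≈ -1.33333333 − (-1.89351852) ≈ 0.560185.

0.560185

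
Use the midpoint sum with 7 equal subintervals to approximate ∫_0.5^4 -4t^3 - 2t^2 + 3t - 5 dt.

-290.28125

Δt = (4 − 0.5)/7 = 0.5.
Midpoints: 0.75, 1.25, 1.75, 2.25, 2.75, 3.25, 3.75.
f(0.75) = -5.5625, f(1.25) = -12.1875, f(1.75) = -27.3125, f(2.25) = -53.9375, f(2.75) = -95.0625, f(3.25) = -153.6875, f(3.75) = -232.8125.
Sum = Δt · [f(0.75) + f(1.25) + f(1.75) + ...].
Sum = -290.28125.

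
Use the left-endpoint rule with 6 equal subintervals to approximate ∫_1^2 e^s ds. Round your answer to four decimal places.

Δs = (2 − 1)/6 = 1/6.
Left endpoints: 1, 7/6, 4/3, 1.5, 5/3, 11/6.
f(1) ≈ 2.7183, f(7/6) ≈ 3.2113, f(4/3) ≈ 3.7937, f(1.5) ≈ 4.4817, f(5/3) ≈ 5.2945, f(11/6) ≈ 6.2547.
Sum = Δs · [f(1) + f(7/6) + f(4/3) + ...].
Sum ≈ 4.2924.

4.2924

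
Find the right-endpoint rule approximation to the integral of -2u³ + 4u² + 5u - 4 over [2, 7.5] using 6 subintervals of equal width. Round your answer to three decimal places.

-1203.434

Δu = (7.5 − 2)/6 = 11/12.
Right endpoints: 35/12, 23/6, 4.75, 17/3, 79/12, 7.5.
f(35/12) = -4331/864, f(23/6) = -4181/108, f(4.75) = -104.34375, f(17/3) = -5701/27, f(79/12) = -318271/864, f(7.5) = -585.25.
Sum = Δu · [f(35/12) + f(23/6) + f(4.75) + ...].
Sum ≈ -1203.434.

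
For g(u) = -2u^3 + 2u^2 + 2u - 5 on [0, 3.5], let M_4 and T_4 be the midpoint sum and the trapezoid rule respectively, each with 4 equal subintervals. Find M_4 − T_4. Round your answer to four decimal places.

M_4 ≈ -49.799805.
T_4 ≈ -55.494141.
M_4 − T_4 ≈ 5.6943.

5.6943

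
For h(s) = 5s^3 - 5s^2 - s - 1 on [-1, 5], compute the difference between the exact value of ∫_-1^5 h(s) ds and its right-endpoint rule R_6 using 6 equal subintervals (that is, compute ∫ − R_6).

Exact integral: ∫_-1^5 h(s) ds = 552.
R_6 = 829.
Error = 552 − 829 = -277.

-277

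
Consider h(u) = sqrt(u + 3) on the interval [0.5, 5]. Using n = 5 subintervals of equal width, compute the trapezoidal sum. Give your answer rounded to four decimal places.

Δu = (5 − 0.5)/5 = 0.9.
h(0.5) ≈ 1.8708, h(1.4) ≈ 2.0976, h(2.3) ≈ 2.3022, h(3.2) ≈ 2.4900, h(4.1) ≈ 2.6646, h(5) ≈ 2.8284.
T_5 = (Δu/2)·[h(u_0) + 2h(u_1) + ... + 2h(u_{4}) + h(u_5)].
Sum ≈ 10.7136.

10.7136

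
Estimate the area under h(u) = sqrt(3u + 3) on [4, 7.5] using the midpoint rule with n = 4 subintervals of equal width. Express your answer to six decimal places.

15.708193

Δu = (7.5 − 4)/4 = 0.875.
Midpoints: 4.4375, 5.3125, 6.1875, 7.0625.
h(4.4375) ≈ 4.038874, h(5.3125) ≈ 4.351724, h(6.1875) ≈ 4.643544, h(7.0625) ≈ 4.918079.
Sum = Δu · [h(4.4375) + h(5.3125) + h(6.1875) + h(7.0625)].
Sum ≈ 15.708193.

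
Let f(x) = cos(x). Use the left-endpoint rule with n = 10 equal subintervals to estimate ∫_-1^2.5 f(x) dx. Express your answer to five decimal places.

Δx = (2.5 − (-1))/10 = 0.35.
Left endpoints: -1, -0.65, -0.3, 0.05, 0.4, 0.75, 1.1, 1.45, 1.8, 2.15.
f(-1) ≈ 0.54030, f(-0.65) ≈ 0.79608, f(-0.3) ≈ 0.95534, f(0.05) ≈ 0.99875, f(0.4) ≈ 0.92106, f(0.75) ≈ 0.73169, f(1.1) ≈ 0.45360, f(1.45) ≈ 0.12050, f(1.8) ≈ -0.22720, f(2.15) ≈ -0.54736.
Sum = Δx · [f(-1) + f(-0.65) + f(-0.3) + ...].
Sum ≈ 1.65997.

1.65997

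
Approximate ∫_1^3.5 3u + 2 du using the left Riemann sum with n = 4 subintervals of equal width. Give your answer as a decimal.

19.53125

Δu = (3.5 − 1)/4 = 0.625.
Left endpoints: 1, 1.625, 2.25, 2.875.
f(1) = 5, f(1.625) = 6.875, f(2.25) = 8.75, f(2.875) = 10.625.
Sum = Δu · [f(1) + f(1.625) + f(2.25) + f(2.875)].
Sum = 19.53125.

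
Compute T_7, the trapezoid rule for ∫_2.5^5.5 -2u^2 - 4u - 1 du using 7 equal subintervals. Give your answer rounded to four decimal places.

-151.6837

Δu = (5.5 − 2.5)/7 = 3/7.
f(2.5) = -23.5, f(41/14) = -2927/98, f(47/14) = -3623/98, f(53/14) = -4391/98, f(59/14) = -5231/98, f(65/14) = -6143/98, f(71/14) = -7127/98, f(5.5) = -83.5.
T_7 = (Δu/2)·[f(u_0) + 2f(u_1) + ... + 2f(u_{6}) + f(u_7)].
Sum ≈ -151.6837.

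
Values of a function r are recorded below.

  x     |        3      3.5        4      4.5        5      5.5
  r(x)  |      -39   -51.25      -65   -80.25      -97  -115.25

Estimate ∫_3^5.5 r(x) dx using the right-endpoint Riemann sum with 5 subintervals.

Δx = 0.5.
Sum = 0.5·[(-51.25) + (-65) + (-80.25) + (-97) + (-115.25)] = -204.375.

-204.375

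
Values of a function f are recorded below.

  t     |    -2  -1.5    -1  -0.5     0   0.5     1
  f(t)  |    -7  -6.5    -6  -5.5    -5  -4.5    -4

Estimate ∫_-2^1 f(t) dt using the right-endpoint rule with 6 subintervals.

-15.75

Δt = 0.5.
Sum = 0.5·[(-6.5) + (-6) + (-5.5) + (-5) + (-4.5) + (-4)] = -15.75.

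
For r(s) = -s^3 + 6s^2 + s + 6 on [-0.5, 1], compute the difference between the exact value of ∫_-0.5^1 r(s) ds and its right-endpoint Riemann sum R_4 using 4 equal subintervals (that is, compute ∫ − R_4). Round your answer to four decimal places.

-1.0986

Exact integral: ∫_-0.5^1 r(s) ds = 11.390625.
R_4 ≈ 12.489258.
Error ≈ 11.390625 − 12.489258 ≈ -1.0986.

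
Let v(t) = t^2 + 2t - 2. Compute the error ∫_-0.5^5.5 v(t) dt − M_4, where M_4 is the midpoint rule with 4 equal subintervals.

1.125

Exact integral: ∫_-0.5^5.5 v(t) dt = 73.5.
M_4 = 72.375.
Error = 73.5 − 72.375 = 1.125.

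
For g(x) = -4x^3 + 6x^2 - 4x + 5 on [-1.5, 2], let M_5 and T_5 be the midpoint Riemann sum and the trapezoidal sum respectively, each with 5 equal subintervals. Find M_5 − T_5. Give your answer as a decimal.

-1.28625

M_5 = 25.38375.
T_5 = 26.67.
M_5 − T_5 = -1.28625.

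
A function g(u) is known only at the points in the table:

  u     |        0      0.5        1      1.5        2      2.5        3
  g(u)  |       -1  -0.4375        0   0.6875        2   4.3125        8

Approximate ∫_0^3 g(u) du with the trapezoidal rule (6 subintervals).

Δu = 0.5.
T_6 = (0.5/2)·[(-1) + 2·(-0.4375) + 2·0 + 2·0.6875 + 2·2 + 2·4.3125 + 8] = 5.03125.

5.03125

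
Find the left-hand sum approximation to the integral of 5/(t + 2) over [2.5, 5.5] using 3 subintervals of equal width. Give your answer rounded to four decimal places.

2.7894

Δt = (5.5 − 2.5)/3 = 1.
Left endpoints: 2.5, 3.5, 4.5.
f(2.5) = 10/9, f(3.5) = 10/11, f(4.5) = 10/13.
Sum = Δt · [f(2.5) + f(3.5) + f(4.5)].
Sum ≈ 2.7894.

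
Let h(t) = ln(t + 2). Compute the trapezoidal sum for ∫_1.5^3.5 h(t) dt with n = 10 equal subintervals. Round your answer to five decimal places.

Δt = (3.5 − 1.5)/10 = 0.2.
h(1.5) ≈ 1.25276, h(1.7) ≈ 1.30833, h(1.9) ≈ 1.36098, h(2.1) ≈ 1.41099, h(2.3) ≈ 1.45862, h(2.5) ≈ 1.50408, h(2.7) ≈ 1.54756, h(2.9) ≈ 1.58924, h(3.1) ≈ 1.62924, h(3.3) ≈ 1.66771, h(3.5) ≈ 1.70475.
T_10 = (Δt/2)·[h(t_0) + 2h(t_1) + ... + 2h(t_{9}) + h(t_10)].
Sum ≈ 2.99110.

2.99110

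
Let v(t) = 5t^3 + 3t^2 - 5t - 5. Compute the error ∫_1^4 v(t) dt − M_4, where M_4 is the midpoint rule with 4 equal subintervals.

Exact integral: ∫_1^4 v(t) dt = 329.25.
M_4 = 323.5546875.
Error = 329.25 − 323.5546875 = 5.6953125.

5.6953125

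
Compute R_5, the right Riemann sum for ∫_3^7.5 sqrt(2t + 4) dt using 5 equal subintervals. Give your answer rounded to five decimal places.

Δt = (7.5 − 3)/5 = 0.9.
Right endpoints: 3.9, 4.8, 5.7, 6.6, 7.5.
f(3.9) ≈ 3.43511, f(4.8) ≈ 3.68782, f(5.7) ≈ 3.92428, f(6.6) ≈ 4.14729, f(7.5) ≈ 4.35890.
Sum = Δt · [f(3.9) + f(4.8) + f(5.7) + f(6.6) + f(7.5)].
Sum ≈ 17.59806.

17.59806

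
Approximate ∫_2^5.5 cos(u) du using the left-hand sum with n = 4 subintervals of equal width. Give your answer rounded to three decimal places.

Δu = (5.5 − 2)/4 = 0.875.
Left endpoints: 2, 2.875, 3.75, 4.625.
f(2) ≈ -0.416, f(2.875) ≈ -0.965, f(3.75) ≈ -0.821, f(4.625) ≈ -0.087.
Sum = Δu · [f(2) + f(2.875) + f(3.75) + f(4.625)].
Sum ≈ -2.003.

-2.003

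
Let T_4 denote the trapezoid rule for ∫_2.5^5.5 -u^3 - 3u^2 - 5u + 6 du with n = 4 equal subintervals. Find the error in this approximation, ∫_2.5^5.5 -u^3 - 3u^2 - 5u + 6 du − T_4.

4.21875

Exact integral: ∫_2.5^5.5 f(u) du = -411.75.
T_4 = -415.96875.
Error = -411.75 − (-415.96875) = 4.21875.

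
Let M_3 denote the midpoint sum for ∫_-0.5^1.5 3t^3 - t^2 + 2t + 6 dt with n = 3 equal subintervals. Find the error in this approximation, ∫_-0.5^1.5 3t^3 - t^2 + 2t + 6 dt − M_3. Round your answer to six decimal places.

0.259259

Exact integral: ∫_-0.5^1.5 f(t) dt ≈ 16.58333333.
M_3 ≈ 16.32407407.
Error ≈ 16.58333333 − 16.32407407 ≈ 0.259259.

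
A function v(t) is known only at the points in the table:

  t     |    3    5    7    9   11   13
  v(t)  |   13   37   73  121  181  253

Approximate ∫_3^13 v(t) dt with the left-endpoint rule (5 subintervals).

Δt = 2.
Sum = 2·[13 + 37 + 73 + 121 + 181] = 850.

850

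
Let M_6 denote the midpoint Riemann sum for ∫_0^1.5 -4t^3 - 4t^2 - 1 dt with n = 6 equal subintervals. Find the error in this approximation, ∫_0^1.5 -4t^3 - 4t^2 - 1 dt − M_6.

Exact integral: ∫_0^1.5 f(t) dt = -11.0625.
M_6 = -10.9609375.
Error = -11.0625 − (-10.9609375) = -0.1015625.

-0.1015625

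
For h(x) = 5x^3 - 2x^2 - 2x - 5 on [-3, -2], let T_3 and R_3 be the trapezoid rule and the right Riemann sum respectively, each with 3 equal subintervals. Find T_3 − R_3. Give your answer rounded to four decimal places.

-17.1667

T_3 ≈ -94.648148.
R_3 ≈ -77.481481.
T_3 − R_3 ≈ -17.1667.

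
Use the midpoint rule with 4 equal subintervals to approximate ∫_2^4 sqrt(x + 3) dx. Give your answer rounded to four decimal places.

4.8936

Δx = (4 − 2)/4 = 0.5.
Midpoints: 2.25, 2.75, 3.25, 3.75.
f(2.25) ≈ 2.2913, f(2.75) ≈ 2.3979, f(3.25) ≈ 2.5000, f(3.75) ≈ 2.5981.
Sum = Δx · [f(2.25) + f(2.75) + f(3.25) + f(3.75)].
Sum ≈ 4.8936.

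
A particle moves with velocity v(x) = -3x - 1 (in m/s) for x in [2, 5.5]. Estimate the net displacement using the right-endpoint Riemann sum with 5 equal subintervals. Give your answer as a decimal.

Δx = (5.5 − 2)/5 = 0.7.
Right endpoints: 2.7, 3.4, 4.1, 4.8, 5.5.
v(2.7) = -9.1, v(3.4) = -11.2, v(4.1) = -13.3, v(4.8) = -15.4, v(5.5) = -17.5.
Sum = Δx · [v(2.7) + v(3.4) + v(4.1) + v(4.8) + v(5.5)].
Sum = -46.55.

-46.55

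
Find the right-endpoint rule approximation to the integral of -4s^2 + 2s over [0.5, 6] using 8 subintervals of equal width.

-299.19140625

Δs = (6 − 0.5)/8 = 0.6875.
Right endpoints: 1.1875, 1.875, 2.5625, 3.25, 3.9375, 4.625, 5.3125, 6.
f(1.1875) = -3.265625, f(1.875) = -10.3125, f(2.5625) = -21.140625, f(3.25) = -35.75, f(3.9375) = -54.140625, f(4.625) = -76.3125, f(5.3125) = -102.265625, f(6) = -132.
Sum = Δs · [f(1.1875) + f(1.875) + f(2.5625) + ...].
Sum = -299.19140625.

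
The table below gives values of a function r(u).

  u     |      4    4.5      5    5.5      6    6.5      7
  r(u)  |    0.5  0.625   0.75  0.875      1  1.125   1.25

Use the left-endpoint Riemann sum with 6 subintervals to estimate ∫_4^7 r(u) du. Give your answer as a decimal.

2.4375

Δu = 0.5.
Sum = 0.5·[0.5 + 0.625 + 0.75 + 0.875 + 1 + 1.125] = 2.4375.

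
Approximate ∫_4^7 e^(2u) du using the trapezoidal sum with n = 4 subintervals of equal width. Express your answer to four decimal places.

708272.8321

Δu = (7 − 4)/4 = 0.75.
f(4) ≈ 2980.9580, f(4.75) ≈ 13359.7268, f(5.5) ≈ 59874.1417, f(6.25) ≈ 268337.2865, f(7) ≈ 1202604.2842.
T_4 = (Δu/2)·[f(u_0) + 2f(u_1) + 2f(u_2) + 2f(u_3) + f(u_4)].
Sum ≈ 708272.8321.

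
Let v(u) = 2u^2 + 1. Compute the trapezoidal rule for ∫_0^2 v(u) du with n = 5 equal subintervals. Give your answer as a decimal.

7.44

Δu = (2 − 0)/5 = 0.4.
v(0) = 1, v(0.4) = 1.32, v(0.8) = 2.28, v(1.2) = 3.88, v(1.6) = 6.12, v(2) = 9.
T_5 = (Δu/2)·[v(u_0) + 2v(u_1) + ... + 2v(u_{4}) + v(u_5)].
Sum = 7.44.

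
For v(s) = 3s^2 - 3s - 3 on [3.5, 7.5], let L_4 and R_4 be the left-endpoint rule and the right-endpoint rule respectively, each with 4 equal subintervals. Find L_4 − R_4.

L_4 = 243.
R_4 = 363.
L_4 − R_4 = -120.

-120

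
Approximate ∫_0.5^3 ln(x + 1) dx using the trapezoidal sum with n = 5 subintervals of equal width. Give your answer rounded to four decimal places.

Δx = (3 − 0.5)/5 = 0.5.
f(0.5) ≈ 0.4055, f(1) ≈ 0.6931, f(1.5) ≈ 0.9163, f(2) ≈ 1.0986, f(2.5) ≈ 1.2528, f(3) ≈ 1.3863.
T_5 = (Δx/2)·[f(x_0) + 2f(x_1) + ... + 2f(x_{4}) + f(x_5)].
Sum ≈ 2.4283.

2.4283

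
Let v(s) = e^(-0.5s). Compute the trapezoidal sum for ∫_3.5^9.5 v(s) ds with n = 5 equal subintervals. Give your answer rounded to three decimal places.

0.340

Δs = (9.5 − 3.5)/5 = 1.2.
v(3.5) ≈ 0.174, v(4.7) ≈ 0.095, v(5.9) ≈ 0.052, v(7.1) ≈ 0.029, v(8.3) ≈ 0.016, v(9.5) ≈ 0.009.
T_5 = (Δs/2)·[v(s_0) + 2v(s_1) + ... + 2v(s_{4}) + v(s_5)].
Sum ≈ 0.340.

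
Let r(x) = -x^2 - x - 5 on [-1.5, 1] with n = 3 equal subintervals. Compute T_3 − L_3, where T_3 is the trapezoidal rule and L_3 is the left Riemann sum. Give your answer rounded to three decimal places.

T_3 ≈ -13.62269.
L_3 ≈ -13.10185.
T_3 − L_3 ≈ -0.521.

-0.521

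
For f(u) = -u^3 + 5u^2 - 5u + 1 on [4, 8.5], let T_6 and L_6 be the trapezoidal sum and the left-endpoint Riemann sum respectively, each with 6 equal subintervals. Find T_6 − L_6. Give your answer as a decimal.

T_6 = -466.06640625.
L_6 = -356.80078125.
T_6 − L_6 = -109.265625.

-109.265625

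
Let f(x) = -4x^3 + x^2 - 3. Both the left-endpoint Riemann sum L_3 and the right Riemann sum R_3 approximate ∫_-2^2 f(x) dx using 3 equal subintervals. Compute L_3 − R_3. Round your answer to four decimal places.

85.3333

L_3 ≈ 37.185185.
R_3 ≈ -48.148148.
L_3 − R_3 ≈ 85.3333.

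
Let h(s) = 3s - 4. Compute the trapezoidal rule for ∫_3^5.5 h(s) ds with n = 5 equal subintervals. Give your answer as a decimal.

Δs = (5.5 − 3)/5 = 0.5.
h(3) = 5, h(3.5) = 6.5, h(4) = 8, h(4.5) = 9.5, h(5) = 11, h(5.5) = 12.5.
T_5 = (Δs/2)·[h(s_0) + 2h(s_1) + ... + 2h(s_{4}) + h(s_5)].
Sum = 21.875.

21.875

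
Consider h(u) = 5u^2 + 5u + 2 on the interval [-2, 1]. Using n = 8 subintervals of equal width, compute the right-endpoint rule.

13.8515625

Δu = (1 − (-2))/8 = 0.375.
Right endpoints: -1.625, -1.25, -0.875, -0.5, -0.125, 0.25, 0.625, 1.
h(-1.625) = 7.078125, h(-1.25) = 3.5625, h(-0.875) = 1.453125, h(-0.5) = 0.75, h(-0.125) = 1.453125, h(0.25) = 3.5625, h(0.625) = 7.078125, h(1) = 12.
Sum = Δu · [h(-1.625) + h(-1.25) + h(-0.875) + ...].
Sum = 13.8515625.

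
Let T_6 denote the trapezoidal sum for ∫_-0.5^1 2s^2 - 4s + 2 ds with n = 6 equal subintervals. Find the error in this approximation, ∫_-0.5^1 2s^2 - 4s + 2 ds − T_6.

-0.03125

Exact integral: ∫_-0.5^1 f(s) ds = 2.25.
T_6 = 2.28125.
Error = 2.25 − 2.28125 = -0.03125.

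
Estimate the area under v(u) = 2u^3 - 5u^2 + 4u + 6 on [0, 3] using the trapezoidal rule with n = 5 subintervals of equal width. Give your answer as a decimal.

Δu = (3 − 0)/5 = 0.6.
v(0) = 6, v(0.6) = 7.032, v(1.2) = 7.056, v(1.8) = 8.664, v(2.4) = 14.448, v(3) = 27.
T_5 = (Δu/2)·[v(u_0) + 2v(u_1) + ... + 2v(u_{4}) + v(u_5)].
Sum = 32.22.

32.22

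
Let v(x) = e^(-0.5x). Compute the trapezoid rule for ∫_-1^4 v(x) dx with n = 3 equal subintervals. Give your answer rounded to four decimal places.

Δx = (4 − (-1))/3 = 5/3.
v(-1) ≈ 1.6487, v(2/3) ≈ 0.7165, v(7/3) ≈ 0.3114, v(4) ≈ 0.1353.
T_3 = (Δx/2)·[v(x_0) + 2v(x_1) + 2v(x_2) + v(x_3)].
Sum ≈ 3.1999.

3.1999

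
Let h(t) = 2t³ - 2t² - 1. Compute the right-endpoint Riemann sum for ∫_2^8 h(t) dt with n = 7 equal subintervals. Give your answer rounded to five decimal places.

Δt = (8 − 2)/7 = 6/7.
Right endpoints: 20/7, 26/7, 32/7, 38/7, 44/7, 50/7, 8.
h(20/7) = 10057/343, h(26/7) = 25345/343, h(32/7) = 50857/343, h(38/7) = 89185/343, h(44/7) = 142921/343, h(50/7) = 214657/343, h(8) = 895.
Sum = Δt · [h(20/7) + h(26/7) + h(32/7) + ...].
Sum ≈ 2099.14286.

2099.14286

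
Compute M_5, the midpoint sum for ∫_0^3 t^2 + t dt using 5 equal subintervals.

13.41

Δt = (3 − 0)/5 = 0.6.
Midpoints: 0.3, 0.9, 1.5, 2.1, 2.7.
f(0.3) = 0.39, f(0.9) = 1.71, f(1.5) = 3.75, f(2.1) = 6.51, f(2.7) = 9.99.
Sum = Δt · [f(0.3) + f(0.9) + f(1.5) + f(2.1) + f(2.7)].
Sum = 13.41.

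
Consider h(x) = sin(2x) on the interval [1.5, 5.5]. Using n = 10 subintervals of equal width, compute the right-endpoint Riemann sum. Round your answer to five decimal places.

Δx = (5.5 − 1.5)/10 = 0.4.
Right endpoints: 1.9, 2.3, 2.7, 3.1, 3.5, 3.9, 4.3, 4.7, 5.1, 5.5.
h(1.9) ≈ -0.61186, h(2.3) ≈ -0.99369, h(2.7) ≈ -0.77276, h(3.1) ≈ -0.08309, h(3.5) ≈ 0.65699, h(3.9) ≈ 0.99854, h(4.3) ≈ 0.73440, h(4.7) ≈ 0.02478, h(5.1) ≈ -0.69987, h(5.5) ≈ -0.99999.
Sum = Δx · [h(1.9) + h(2.3) + h(2.7) + ...].
Sum ≈ -0.69863.

-0.69863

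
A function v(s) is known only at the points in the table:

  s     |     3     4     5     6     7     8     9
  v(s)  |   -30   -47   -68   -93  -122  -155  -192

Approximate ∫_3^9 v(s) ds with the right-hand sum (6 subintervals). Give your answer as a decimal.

-677

Δs = 1.
Sum = 1·[(-47) + (-68) + (-93) + (-122) + (-155) + (-192)] = -677.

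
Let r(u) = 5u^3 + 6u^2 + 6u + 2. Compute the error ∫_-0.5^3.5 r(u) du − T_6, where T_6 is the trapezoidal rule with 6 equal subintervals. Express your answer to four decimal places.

-8.4444

Exact integral: ∫_-0.5^3.5 r(u) du = 317.5.
T_6 ≈ 325.944444.
Error ≈ 317.5 − 325.944444 ≈ -8.4444.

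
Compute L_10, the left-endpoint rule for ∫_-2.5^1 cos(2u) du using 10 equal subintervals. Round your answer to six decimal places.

Δu = (1 − (-2.5))/10 = 0.35.
Left endpoints: -2.5, -2.15, -1.8, -1.45, -1.1, -0.75, -0.4, -0.05, 0.3, 0.65.
f(-2.5) ≈ 0.283662, f(-2.15) ≈ -0.400799, f(-1.8) ≈ -0.896758, f(-1.45) ≈ -0.970958, f(-1.1) ≈ -0.588501, f(-0.75) ≈ 0.070737, f(-0.4) ≈ 0.696707, f(-0.05) ≈ 0.995004, f(0.3) ≈ 0.825336, f(0.65) ≈ 0.267499.
Sum = Δu · [f(-2.5) + f(-2.15) + f(-1.8) + ...].
Sum ≈ 0.098675.

0.098675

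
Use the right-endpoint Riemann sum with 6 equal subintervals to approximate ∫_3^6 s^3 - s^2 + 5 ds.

Δs = (6 − 3)/6 = 0.5.
Right endpoints: 3.5, 4, 4.5, 5, 5.5, 6.
f(3.5) = 35.625, f(4) = 53, f(4.5) = 75.875, f(5) = 105, f(5.5) = 141.125, f(6) = 185.
Sum = Δs · [f(3.5) + f(4) + f(4.5) + ...].
Sum = 297.8125.

297.8125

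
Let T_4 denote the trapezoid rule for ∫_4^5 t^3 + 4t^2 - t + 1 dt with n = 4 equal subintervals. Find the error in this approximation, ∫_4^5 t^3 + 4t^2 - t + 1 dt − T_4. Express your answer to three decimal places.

Exact integral: ∫_4^5 f(t) dt ≈ 170.08333.
T_4 = 170.265625.
Error ≈ 170.08333 − 170.265625 ≈ -0.182.

-0.182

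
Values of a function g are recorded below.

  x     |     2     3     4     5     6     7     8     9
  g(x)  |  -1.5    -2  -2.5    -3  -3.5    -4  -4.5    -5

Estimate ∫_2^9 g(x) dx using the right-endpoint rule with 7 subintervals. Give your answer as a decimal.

Δx = 1.
Sum = 1·[(-2) + (-2.5) + (-3) + (-3.5) + (-4) + (-4.5) + (-5)] = -24.5.

-24.5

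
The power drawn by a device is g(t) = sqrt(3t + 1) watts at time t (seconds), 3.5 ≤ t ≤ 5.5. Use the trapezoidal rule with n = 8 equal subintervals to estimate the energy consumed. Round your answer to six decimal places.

7.601643

Δt = (5.5 − 3.5)/8 = 0.25.
g(3.5) ≈ 3.391165, g(3.75) ≈ 3.500000, g(4) ≈ 3.605551, g(4.25) ≈ 3.708099, g(4.5) ≈ 3.807887, g(4.75) ≈ 3.905125, g(5) ≈ 4.000000, g(5.25) ≈ 4.092676, g(5.5) ≈ 4.183300.
T_8 = (Δt/2)·[g(t_0) + 2g(t_1) + ... + 2g(t_{7}) + g(t_8)].
Sum ≈ 7.601643.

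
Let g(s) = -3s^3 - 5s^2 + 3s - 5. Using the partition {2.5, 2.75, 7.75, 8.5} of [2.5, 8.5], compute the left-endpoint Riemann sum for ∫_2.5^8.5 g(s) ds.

-1762.55859375

Subinterval widths: 0.25, 5, 0.75.
Left endpoints: 2.5, 2.75, 7.75.
g(2.5) = -75.625, g(2.75) = -96.953125, g(7.75) = -1678.515625.
Sum = Σ Δs_i · g(s_i).
Sum = -1762.55859375.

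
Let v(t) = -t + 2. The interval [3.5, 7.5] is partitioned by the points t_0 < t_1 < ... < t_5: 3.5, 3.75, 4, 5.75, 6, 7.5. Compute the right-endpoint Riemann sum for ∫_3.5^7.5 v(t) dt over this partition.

Subinterval widths: 0.25, 0.25, 1.75, 0.25, 1.5.
Right endpoints: 3.75, 4, 5.75, 6, 7.5.
v(3.75) = -1.75, v(4) = -2, v(5.75) = -3.75, v(6) = -4, v(7.5) = -5.5.
Sum = Σ Δt_i · v(t_i).
Sum = -16.75.

-16.75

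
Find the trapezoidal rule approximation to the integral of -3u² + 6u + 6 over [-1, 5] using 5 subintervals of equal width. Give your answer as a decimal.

-22.32

Δu = (5 − (-1))/5 = 1.2.
f(-1) = -3, f(0.2) = 7.08, f(1.4) = 8.52, f(2.6) = 1.32, f(3.8) = -14.52, f(5) = -39.
T_5 = (Δu/2)·[f(u_0) + 2f(u_1) + ... + 2f(u_{4}) + f(u_5)].
Sum = -22.32.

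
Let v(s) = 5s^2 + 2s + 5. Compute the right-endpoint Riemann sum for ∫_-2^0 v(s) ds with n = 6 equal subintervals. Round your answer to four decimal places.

Δs = (0 − (-2))/6 = 1/3.
Right endpoints: -5/3, -4/3, -1, -2/3, -1/3, 0.
v(-5/3) = 140/9, v(-4/3) = 101/9, v(-1) = 8, v(-2/3) = 53/9, v(-1/3) = 44/9, v(0) = 5.
Sum = Δs · [v(-5/3) + v(-4/3) + v(-1) + ...].
Sum ≈ 16.8519.

16.8519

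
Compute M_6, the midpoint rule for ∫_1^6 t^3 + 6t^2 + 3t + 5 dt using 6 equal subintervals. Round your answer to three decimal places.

Δt = (6 − 1)/6 = 5/6.
Midpoints: 17/12, 2.25, 37/12, 47/12, 4.75, 67/12.
f(17/12) = 41705/1728, f(2.25) = 53.515625, f(37/12) = 173845/1728, f(47/12) = 291815/1728, f(4.75) = 261.796875, f(67/12) = 661555/1728.
Sum = Δt · [f(17/12) + f(2.25) + f(37/12) + ...].
Sum ≈ 826.476.

826.476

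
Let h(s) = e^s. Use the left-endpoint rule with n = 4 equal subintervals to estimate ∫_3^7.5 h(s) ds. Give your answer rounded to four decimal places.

Δs = (7.5 − 3)/4 = 1.125.
Left endpoints: 3, 4.125, 5.25, 6.375.
h(3) ≈ 20.0855, h(4.125) ≈ 61.8678, h(5.25) ≈ 190.5663, h(6.375) ≈ 586.9854.
Sum = Δs · [h(3) + h(4.125) + h(5.25) + h(6.375)].
Sum ≈ 966.9432.

966.9432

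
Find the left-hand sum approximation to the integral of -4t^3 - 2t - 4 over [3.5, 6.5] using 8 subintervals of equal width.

-1506.28125

Δt = (6.5 − 3.5)/8 = 0.375.
Left endpoints: 3.5, 3.875, 4.25, 4.625, 5, 5.375, 5.75, 6.125.
f(3.5) = -182.5, f(3.875) = -244.4921875, f(4.25) = -319.5625, f(4.625) = -408.9765625, f(5) = -514, f(5.375) = -635.8984375, f(5.75) = -775.9375, f(6.125) = -935.3828125.
Sum = Δt · [f(3.5) + f(3.875) + f(4.25) + ...].
Sum = -1506.28125.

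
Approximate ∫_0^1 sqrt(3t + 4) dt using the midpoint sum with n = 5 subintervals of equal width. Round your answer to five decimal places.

2.33814

Δt = (1 − 0)/5 = 0.2.
Midpoints: 0.1, 0.3, 0.5, 0.7, 0.9.
f(0.1) ≈ 2.07364, f(0.3) ≈ 2.21359, f(0.5) ≈ 2.34521, f(0.7) ≈ 2.46982, f(0.9) ≈ 2.58844.
Sum = Δt · [f(0.1) + f(0.3) + f(0.5) + f(0.7) + f(0.9)].
Sum ≈ 2.33814.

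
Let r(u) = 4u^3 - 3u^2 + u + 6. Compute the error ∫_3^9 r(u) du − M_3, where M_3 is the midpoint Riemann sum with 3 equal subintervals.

138

Exact integral: ∫_3^9 r(u) du = 5850.
M_3 = 5712.
Error = 5850 − 5712 = 138.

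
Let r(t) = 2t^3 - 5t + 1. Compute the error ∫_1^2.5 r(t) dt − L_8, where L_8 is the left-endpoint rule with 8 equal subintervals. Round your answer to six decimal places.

1.946777

Exact integral: ∫_1^2.5 r(t) dt = 7.40625.
L_8 ≈ 5.45947266.
Error ≈ 7.40625 − 5.45947266 ≈ 1.946777.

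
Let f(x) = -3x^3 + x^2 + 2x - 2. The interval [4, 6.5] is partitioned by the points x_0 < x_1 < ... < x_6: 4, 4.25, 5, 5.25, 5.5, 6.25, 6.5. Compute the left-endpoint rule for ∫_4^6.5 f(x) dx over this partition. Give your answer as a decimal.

-897.43359375

Subinterval widths: 0.25, 0.75, 0.25, 0.25, 0.75, 0.25.
Left endpoints: 4, 4.25, 5, 5.25, 5.5, 6.25.
f(4) = -170, f(4.25) = -205.734375, f(5) = -342, f(5.25) = -398.046875, f(5.5) = -459.875, f(6.25) = -682.859375.
Sum = Σ Δx_i · f(x_i).
Sum = -897.43359375.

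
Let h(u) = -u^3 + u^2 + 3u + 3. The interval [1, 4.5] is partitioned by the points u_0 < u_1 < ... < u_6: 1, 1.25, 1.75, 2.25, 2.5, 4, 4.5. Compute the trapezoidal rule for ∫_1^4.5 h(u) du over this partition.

-38.21484375

Subinterval widths: 0.25, 0.5, 0.5, 0.25, 1.5, 0.5.
h(1) = 6, h(1.25) = 6.359375, h(1.75) = 5.953125, h(2.25) = 3.421875, h(2.5) = 1.125, h(4) = -33, h(4.5) = -54.375.
On each subinterval the trapezoid contributes (Δu_i/2)·[h(u_{i-1}) + h(u_i)].
Sum = -38.21484375.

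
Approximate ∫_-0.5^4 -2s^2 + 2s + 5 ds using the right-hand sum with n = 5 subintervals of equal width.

-15.84

Δs = (4 − (-0.5))/5 = 0.9.
Right endpoints: 0.4, 1.3, 2.2, 3.1, 4.
f(0.4) = 5.48, f(1.3) = 4.22, f(2.2) = -0.28, f(3.1) = -8.02, f(4) = -19.
Sum = Δs · [f(0.4) + f(1.3) + f(2.2) + f(3.1) + f(4)].
Sum = -15.84.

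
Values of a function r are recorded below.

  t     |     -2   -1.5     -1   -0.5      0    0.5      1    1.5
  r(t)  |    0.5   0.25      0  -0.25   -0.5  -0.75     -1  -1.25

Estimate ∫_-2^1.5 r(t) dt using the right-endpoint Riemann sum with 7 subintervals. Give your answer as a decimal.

Δt = 0.5.
Sum = 0.5·[0.25 + 0 + (-0.25) + (-0.5) + (-0.75) + (-1) + (-1.25)] = -1.75.

-1.75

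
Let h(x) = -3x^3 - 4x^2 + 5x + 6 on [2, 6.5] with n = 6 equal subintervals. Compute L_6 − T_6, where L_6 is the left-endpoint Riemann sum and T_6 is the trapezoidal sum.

348.890625

L_6 = -1228.60546875.
T_6 = -1577.49609375.
L_6 − T_6 = 348.890625.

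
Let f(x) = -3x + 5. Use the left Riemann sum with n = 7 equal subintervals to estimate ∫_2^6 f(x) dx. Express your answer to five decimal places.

Δx = (6 − 2)/7 = 4/7.
Left endpoints: 2, 18/7, 22/7, 26/7, 30/7, 34/7, 38/7.
f(2) = -1, f(18/7) = -19/7, f(22/7) = -31/7, f(26/7) = -43/7, f(30/7) = -55/7, f(34/7) = -67/7, f(38/7) = -79/7.
Sum = Δx · [f(2) + f(18/7) + f(22/7) + ...].
Sum ≈ -24.57143.

-24.57143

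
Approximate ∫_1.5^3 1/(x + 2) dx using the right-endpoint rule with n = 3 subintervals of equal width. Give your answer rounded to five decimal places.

0.33611

Δx = (3 − 1.5)/3 = 0.5.
Right endpoints: 2, 2.5, 3.
f(2) = 0.25, f(2.5) = 2/9, f(3) = 0.2.
Sum = Δx · [f(2) + f(2.5) + f(3)].
Sum ≈ 0.33611.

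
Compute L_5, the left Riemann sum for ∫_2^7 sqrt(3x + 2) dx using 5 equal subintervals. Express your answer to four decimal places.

Δx = (7 − 2)/5 = 1.
Left endpoints: 2, 3, 4, 5, 6.
f(2) ≈ 2.8284, f(3) ≈ 3.3166, f(4) ≈ 3.7417, f(5) ≈ 4.1231, f(6) ≈ 4.4721.
Sum = Δx · [f(2) + f(3) + f(4) + f(5) + f(6)].
Sum ≈ 18.4820.

18.4820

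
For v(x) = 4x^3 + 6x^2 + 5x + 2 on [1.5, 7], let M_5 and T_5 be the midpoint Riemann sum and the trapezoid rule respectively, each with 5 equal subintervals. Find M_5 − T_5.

M_5 = 3171.45125.
T_5 = 3266.285.
M_5 − T_5 = -94.83375.

-94.83375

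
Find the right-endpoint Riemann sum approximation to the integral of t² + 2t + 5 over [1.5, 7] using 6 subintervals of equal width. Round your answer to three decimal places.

Δt = (7 − 1.5)/6 = 11/12.
Right endpoints: 29/12, 10/3, 4.25, 31/6, 73/12, 7.
f(29/12) = 2257/144, f(10/3) = 205/9, f(4.25) = 31.5625, f(31/6) = 1513/36, f(73/12) = 7801/144, f(7) = 68.
Sum = Δt · [f(29/12) + f(10/3) + f(4.25) + ...].
Sum ≈ 214.697.

214.697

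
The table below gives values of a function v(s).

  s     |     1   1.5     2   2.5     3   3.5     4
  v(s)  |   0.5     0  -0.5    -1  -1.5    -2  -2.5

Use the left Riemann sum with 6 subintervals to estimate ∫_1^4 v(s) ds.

-2.25

Δs = 0.5.
Sum = 0.5·[0.5 + 0 + (-0.5) + (-1) + (-1.5) + (-2)] = -2.25.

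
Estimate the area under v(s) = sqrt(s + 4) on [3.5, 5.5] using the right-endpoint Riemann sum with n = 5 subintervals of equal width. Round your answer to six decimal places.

5.896028

Δs = (5.5 − 3.5)/5 = 0.4.
Right endpoints: 3.9, 4.3, 4.7, 5.1, 5.5.
v(3.9) ≈ 2.810694, v(4.3) ≈ 2.880972, v(4.7) ≈ 2.949576, v(5.1) ≈ 3.016621, v(5.5) ≈ 3.082207.
Sum = Δs · [v(3.9) + v(4.3) + v(4.7) + v(5.1) + v(5.5)].
Sum ≈ 5.896028.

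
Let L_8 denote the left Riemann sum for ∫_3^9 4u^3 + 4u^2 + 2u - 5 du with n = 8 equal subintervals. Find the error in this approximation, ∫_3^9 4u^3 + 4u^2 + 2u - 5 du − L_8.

1122.75

Exact integral: ∫_3^9 f(u) du = 7458.
L_8 = 6335.25.
Error = 7458 − 6335.25 = 1122.75.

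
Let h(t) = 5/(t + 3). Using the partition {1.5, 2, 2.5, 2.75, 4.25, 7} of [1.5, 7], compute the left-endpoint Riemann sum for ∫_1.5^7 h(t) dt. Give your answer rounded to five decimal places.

4.48373

Subinterval widths: 0.5, 0.5, 0.25, 1.5, 2.75.
Left endpoints: 1.5, 2, 2.5, 2.75, 4.25.
h(1.5) = 10/9, h(2) = 1, h(2.5) = 10/11, h(2.75) = 20/23, h(4.25) = 20/29.
Sum = Σ Δt_i · h(t_i).
Sum ≈ 4.48373.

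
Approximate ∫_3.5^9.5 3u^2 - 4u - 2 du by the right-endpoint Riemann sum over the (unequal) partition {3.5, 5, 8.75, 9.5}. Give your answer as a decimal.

975.140625

Subinterval widths: 1.5, 3.75, 0.75.
Right endpoints: 5, 8.75, 9.5.
f(5) = 53, f(8.75) = 192.6875, f(9.5) = 230.75.
Sum = Σ Δu_i · f(u_i).
Sum = 975.140625.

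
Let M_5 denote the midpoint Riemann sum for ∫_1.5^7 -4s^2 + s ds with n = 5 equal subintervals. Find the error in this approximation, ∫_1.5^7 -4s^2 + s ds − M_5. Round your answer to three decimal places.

-2.218

Exact integral: ∫_1.5^7 f(s) ds ≈ -429.45833.
M_5 = -427.24.
Error ≈ -429.45833 − (-427.24) ≈ -2.218.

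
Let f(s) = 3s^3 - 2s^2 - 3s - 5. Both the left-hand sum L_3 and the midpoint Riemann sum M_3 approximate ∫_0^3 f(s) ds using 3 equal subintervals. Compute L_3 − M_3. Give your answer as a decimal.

L_3 = -7.
M_3 = 11.375.
L_3 − M_3 = -18.375.

-18.375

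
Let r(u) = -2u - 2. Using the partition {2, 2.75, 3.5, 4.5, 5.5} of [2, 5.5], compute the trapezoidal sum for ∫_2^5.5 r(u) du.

-33.25

Subinterval widths: 0.75, 0.75, 1, 1.
r(2) = -6, r(2.75) = -7.5, r(3.5) = -9, r(4.5) = -11, r(5.5) = -13.
On each subinterval the trapezoid contributes (Δu_i/2)·[r(u_{i-1}) + r(u_i)].
Sum = -33.25.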